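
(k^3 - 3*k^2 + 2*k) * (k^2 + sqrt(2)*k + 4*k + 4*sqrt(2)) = k^5 + k^4 + sqrt(2)*k^4 - 10*k^3 + sqrt(2)*k^3 - 10*sqrt(2)*k^2 + 8*k^2 + 8*sqrt(2)*k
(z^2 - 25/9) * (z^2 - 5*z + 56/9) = z^4 - 5*z^3 + 31*z^2/9 + 125*z/9 - 1400/81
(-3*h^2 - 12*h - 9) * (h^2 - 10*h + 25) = -3*h^4 + 18*h^3 + 36*h^2 - 210*h - 225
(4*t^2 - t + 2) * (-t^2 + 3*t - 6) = -4*t^4 + 13*t^3 - 29*t^2 + 12*t - 12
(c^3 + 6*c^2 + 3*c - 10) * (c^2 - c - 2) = c^5 + 5*c^4 - 5*c^3 - 25*c^2 + 4*c + 20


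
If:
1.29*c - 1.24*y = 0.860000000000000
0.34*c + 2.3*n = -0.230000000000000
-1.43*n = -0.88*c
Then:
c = -0.13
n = -0.08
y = -0.83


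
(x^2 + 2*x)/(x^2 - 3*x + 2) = x*(x + 2)/(x^2 - 3*x + 2)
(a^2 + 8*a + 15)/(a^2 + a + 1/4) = 4*(a^2 + 8*a + 15)/(4*a^2 + 4*a + 1)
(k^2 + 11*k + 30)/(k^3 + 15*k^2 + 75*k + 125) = (k + 6)/(k^2 + 10*k + 25)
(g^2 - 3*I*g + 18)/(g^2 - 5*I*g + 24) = (g - 6*I)/(g - 8*I)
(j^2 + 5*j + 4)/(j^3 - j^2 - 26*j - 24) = 1/(j - 6)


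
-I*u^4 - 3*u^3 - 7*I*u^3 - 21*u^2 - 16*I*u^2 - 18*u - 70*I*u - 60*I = (u + 6)*(u - 5*I)*(u + 2*I)*(-I*u - I)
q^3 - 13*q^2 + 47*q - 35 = (q - 7)*(q - 5)*(q - 1)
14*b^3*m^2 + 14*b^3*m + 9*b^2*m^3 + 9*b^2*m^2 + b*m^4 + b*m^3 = m*(2*b + m)*(7*b + m)*(b*m + b)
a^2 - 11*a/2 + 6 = (a - 4)*(a - 3/2)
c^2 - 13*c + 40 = (c - 8)*(c - 5)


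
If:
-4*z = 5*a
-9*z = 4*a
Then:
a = 0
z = 0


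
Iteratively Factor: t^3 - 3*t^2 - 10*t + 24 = (t - 2)*(t^2 - t - 12) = (t - 4)*(t - 2)*(t + 3)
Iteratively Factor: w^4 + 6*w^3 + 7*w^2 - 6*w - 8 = (w + 4)*(w^3 + 2*w^2 - w - 2) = (w + 2)*(w + 4)*(w^2 - 1) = (w - 1)*(w + 2)*(w + 4)*(w + 1)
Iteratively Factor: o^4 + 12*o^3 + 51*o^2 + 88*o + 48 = (o + 4)*(o^3 + 8*o^2 + 19*o + 12) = (o + 4)^2*(o^2 + 4*o + 3) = (o + 1)*(o + 4)^2*(o + 3)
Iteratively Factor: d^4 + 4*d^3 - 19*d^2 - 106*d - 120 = (d - 5)*(d^3 + 9*d^2 + 26*d + 24) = (d - 5)*(d + 4)*(d^2 + 5*d + 6) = (d - 5)*(d + 2)*(d + 4)*(d + 3)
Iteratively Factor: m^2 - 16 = (m - 4)*(m + 4)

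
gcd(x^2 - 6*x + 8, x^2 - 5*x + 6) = x - 2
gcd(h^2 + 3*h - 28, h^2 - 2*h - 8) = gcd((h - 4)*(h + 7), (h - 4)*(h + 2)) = h - 4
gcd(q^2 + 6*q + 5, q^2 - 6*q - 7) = q + 1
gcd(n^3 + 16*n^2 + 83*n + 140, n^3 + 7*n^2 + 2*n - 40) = n^2 + 9*n + 20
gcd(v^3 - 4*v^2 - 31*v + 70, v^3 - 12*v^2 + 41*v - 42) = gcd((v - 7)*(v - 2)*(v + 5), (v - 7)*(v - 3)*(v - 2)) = v^2 - 9*v + 14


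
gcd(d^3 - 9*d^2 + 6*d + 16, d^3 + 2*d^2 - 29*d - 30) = d + 1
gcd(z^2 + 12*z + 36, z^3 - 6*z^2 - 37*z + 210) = z + 6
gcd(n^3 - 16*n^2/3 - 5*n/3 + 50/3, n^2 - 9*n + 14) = n - 2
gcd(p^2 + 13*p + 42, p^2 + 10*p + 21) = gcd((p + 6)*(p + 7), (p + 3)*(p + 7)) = p + 7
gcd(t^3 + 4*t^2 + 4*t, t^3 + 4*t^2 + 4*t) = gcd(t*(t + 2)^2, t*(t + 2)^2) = t^3 + 4*t^2 + 4*t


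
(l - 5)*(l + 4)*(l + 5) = l^3 + 4*l^2 - 25*l - 100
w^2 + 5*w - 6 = (w - 1)*(w + 6)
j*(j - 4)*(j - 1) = j^3 - 5*j^2 + 4*j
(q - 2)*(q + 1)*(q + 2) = q^3 + q^2 - 4*q - 4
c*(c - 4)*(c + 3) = c^3 - c^2 - 12*c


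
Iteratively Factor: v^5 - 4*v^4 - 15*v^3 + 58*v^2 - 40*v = (v)*(v^4 - 4*v^3 - 15*v^2 + 58*v - 40) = v*(v - 5)*(v^3 + v^2 - 10*v + 8) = v*(v - 5)*(v - 1)*(v^2 + 2*v - 8) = v*(v - 5)*(v - 2)*(v - 1)*(v + 4)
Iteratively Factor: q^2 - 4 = (q - 2)*(q + 2)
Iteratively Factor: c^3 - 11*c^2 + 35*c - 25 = (c - 5)*(c^2 - 6*c + 5) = (c - 5)^2*(c - 1)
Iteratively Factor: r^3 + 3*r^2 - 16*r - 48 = (r + 3)*(r^2 - 16) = (r + 3)*(r + 4)*(r - 4)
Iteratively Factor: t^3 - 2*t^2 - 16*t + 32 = (t + 4)*(t^2 - 6*t + 8) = (t - 4)*(t + 4)*(t - 2)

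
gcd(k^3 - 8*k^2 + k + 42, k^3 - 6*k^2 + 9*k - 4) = 1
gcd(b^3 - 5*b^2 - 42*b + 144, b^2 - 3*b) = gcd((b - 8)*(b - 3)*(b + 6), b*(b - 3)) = b - 3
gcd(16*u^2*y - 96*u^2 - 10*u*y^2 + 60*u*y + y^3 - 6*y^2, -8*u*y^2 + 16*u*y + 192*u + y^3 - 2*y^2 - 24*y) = -8*u*y + 48*u + y^2 - 6*y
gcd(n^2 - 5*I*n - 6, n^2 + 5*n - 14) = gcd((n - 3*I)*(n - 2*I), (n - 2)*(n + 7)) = 1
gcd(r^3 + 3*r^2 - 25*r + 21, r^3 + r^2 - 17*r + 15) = r^2 - 4*r + 3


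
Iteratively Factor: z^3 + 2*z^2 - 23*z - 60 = (z + 3)*(z^2 - z - 20) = (z + 3)*(z + 4)*(z - 5)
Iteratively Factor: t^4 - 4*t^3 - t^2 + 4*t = (t)*(t^3 - 4*t^2 - t + 4) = t*(t - 1)*(t^2 - 3*t - 4) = t*(t - 4)*(t - 1)*(t + 1)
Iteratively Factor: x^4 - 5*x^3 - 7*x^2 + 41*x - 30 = (x - 5)*(x^3 - 7*x + 6) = (x - 5)*(x - 2)*(x^2 + 2*x - 3) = (x - 5)*(x - 2)*(x - 1)*(x + 3)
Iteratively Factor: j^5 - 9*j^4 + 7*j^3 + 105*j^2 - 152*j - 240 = (j + 1)*(j^4 - 10*j^3 + 17*j^2 + 88*j - 240) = (j - 4)*(j + 1)*(j^3 - 6*j^2 - 7*j + 60) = (j - 4)*(j + 1)*(j + 3)*(j^2 - 9*j + 20) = (j - 5)*(j - 4)*(j + 1)*(j + 3)*(j - 4)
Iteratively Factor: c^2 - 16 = (c - 4)*(c + 4)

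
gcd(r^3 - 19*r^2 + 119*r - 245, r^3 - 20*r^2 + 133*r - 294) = r^2 - 14*r + 49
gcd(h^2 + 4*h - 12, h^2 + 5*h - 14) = h - 2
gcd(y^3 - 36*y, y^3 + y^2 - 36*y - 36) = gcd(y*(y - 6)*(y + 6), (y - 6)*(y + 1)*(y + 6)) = y^2 - 36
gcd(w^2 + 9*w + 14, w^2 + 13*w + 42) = w + 7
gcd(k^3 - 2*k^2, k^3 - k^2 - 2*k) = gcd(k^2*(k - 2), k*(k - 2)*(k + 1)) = k^2 - 2*k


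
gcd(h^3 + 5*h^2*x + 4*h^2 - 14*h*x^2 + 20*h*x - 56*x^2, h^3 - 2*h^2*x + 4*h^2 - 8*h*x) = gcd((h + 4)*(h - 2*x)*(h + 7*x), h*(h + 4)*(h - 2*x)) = -h^2 + 2*h*x - 4*h + 8*x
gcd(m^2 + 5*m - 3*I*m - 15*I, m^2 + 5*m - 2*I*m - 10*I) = m + 5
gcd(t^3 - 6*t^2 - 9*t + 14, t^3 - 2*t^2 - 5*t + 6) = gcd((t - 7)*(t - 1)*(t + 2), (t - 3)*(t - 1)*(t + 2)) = t^2 + t - 2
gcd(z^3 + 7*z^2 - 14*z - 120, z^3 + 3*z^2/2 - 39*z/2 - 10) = z^2 + z - 20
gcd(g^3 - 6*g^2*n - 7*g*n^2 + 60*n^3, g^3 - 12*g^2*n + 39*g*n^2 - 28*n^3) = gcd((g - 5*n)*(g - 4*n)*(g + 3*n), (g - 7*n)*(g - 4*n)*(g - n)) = g - 4*n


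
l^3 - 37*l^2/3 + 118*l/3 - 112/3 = (l - 8)*(l - 7/3)*(l - 2)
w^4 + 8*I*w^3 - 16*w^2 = w^2*(w + 4*I)^2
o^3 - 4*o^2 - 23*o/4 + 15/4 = (o - 5)*(o - 1/2)*(o + 3/2)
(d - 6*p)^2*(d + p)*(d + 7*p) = d^4 - 4*d^3*p - 53*d^2*p^2 + 204*d*p^3 + 252*p^4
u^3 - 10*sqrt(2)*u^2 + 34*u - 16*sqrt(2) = (u - 8*sqrt(2))*(u - sqrt(2))^2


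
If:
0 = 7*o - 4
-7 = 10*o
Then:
No Solution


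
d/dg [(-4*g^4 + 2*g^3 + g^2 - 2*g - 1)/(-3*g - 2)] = (36*g^4 + 20*g^3 - 15*g^2 - 4*g + 1)/(9*g^2 + 12*g + 4)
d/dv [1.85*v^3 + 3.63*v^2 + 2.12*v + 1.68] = 5.55*v^2 + 7.26*v + 2.12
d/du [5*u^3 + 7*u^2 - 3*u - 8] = 15*u^2 + 14*u - 3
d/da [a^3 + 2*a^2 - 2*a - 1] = 3*a^2 + 4*a - 2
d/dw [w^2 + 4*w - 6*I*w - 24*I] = 2*w + 4 - 6*I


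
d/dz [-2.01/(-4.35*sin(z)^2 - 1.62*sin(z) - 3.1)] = -(17.487*sin(z) + 3.2562)*cos(z)/(4.35*sin(z)^2 + 1.62*sin(z) + 3.1)^2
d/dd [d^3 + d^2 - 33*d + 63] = 3*d^2 + 2*d - 33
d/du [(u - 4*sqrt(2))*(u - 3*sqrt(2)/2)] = 2*u - 11*sqrt(2)/2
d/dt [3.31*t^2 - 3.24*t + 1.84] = 6.62*t - 3.24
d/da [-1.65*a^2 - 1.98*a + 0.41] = -3.3*a - 1.98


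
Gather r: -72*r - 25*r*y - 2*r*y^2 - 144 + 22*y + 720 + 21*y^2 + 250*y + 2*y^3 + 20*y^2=r*(-2*y^2 - 25*y - 72) + 2*y^3 + 41*y^2 + 272*y + 576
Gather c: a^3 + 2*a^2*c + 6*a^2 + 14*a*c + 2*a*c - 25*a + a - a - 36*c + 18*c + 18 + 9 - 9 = a^3 + 6*a^2 - 25*a + c*(2*a^2 + 16*a - 18) + 18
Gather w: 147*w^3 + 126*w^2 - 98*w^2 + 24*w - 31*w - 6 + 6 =147*w^3 + 28*w^2 - 7*w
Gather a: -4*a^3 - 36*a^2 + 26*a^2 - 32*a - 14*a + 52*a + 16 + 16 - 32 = -4*a^3 - 10*a^2 + 6*a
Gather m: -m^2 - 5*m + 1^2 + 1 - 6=-m^2 - 5*m - 4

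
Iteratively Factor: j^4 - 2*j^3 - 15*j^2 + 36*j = (j)*(j^3 - 2*j^2 - 15*j + 36) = j*(j - 3)*(j^2 + j - 12) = j*(j - 3)*(j + 4)*(j - 3)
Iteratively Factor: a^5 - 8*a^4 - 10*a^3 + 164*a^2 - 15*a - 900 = (a - 4)*(a^4 - 4*a^3 - 26*a^2 + 60*a + 225) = (a - 5)*(a - 4)*(a^3 + a^2 - 21*a - 45) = (a - 5)*(a - 4)*(a + 3)*(a^2 - 2*a - 15) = (a - 5)*(a - 4)*(a + 3)^2*(a - 5)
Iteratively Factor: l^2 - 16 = (l - 4)*(l + 4)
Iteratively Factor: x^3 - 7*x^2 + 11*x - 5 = (x - 5)*(x^2 - 2*x + 1) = (x - 5)*(x - 1)*(x - 1)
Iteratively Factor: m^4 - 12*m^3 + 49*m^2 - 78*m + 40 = (m - 1)*(m^3 - 11*m^2 + 38*m - 40) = (m - 2)*(m - 1)*(m^2 - 9*m + 20) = (m - 5)*(m - 2)*(m - 1)*(m - 4)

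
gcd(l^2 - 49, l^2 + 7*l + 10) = 1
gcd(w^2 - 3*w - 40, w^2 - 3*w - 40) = w^2 - 3*w - 40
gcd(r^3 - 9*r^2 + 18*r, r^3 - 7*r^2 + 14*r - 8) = 1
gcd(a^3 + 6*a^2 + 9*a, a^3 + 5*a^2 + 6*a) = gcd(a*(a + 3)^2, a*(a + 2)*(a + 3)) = a^2 + 3*a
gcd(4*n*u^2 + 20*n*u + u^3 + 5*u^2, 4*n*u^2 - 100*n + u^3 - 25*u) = 4*n*u + 20*n + u^2 + 5*u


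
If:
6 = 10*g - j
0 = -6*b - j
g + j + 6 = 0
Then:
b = 1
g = 0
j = -6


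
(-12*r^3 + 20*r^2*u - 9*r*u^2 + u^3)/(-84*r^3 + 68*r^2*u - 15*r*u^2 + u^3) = (r - u)/(7*r - u)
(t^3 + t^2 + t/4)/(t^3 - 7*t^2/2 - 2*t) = (t + 1/2)/(t - 4)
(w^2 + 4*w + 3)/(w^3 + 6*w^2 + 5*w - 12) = (w + 1)/(w^2 + 3*w - 4)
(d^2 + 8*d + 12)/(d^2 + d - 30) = (d + 2)/(d - 5)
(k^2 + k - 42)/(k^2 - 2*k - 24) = (k + 7)/(k + 4)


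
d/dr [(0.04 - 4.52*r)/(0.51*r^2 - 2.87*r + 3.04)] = (2.3052*r^2 - 0.0408000000000008*r - 13.626)/(0.2601*r^4 - 2.9274*r^3 + 11.3377*r^2 - 17.4496*r + 9.2416)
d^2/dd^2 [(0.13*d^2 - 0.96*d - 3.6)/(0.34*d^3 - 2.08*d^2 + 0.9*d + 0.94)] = (0.030056*d^6 - 0.665856*d^5 - 1.159128*d^4 + 32.9206*d^3 - 94.852992*d^2 + 36.076608*d - 18.055384)/(0.039304*d^9 - 0.721344*d^8 + 4.725048*d^7 - 12.4918*d^6 + 8.518872*d^5 + 8.871888*d^4 - 8.927808*d^3 - 3.229464*d^2 + 2.38572*d + 0.830584)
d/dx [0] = 0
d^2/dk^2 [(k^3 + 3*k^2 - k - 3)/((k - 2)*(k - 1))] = 30/(k^3 - 6*k^2 + 12*k - 8)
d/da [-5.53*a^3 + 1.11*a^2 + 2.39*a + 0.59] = -16.59*a^2 + 2.22*a + 2.39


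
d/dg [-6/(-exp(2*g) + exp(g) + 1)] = (6 - 12*exp(g))*exp(g)/(-exp(2*g) + exp(g) + 1)^2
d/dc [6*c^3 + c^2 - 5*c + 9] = 18*c^2 + 2*c - 5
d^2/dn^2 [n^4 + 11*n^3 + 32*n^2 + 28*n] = 12*n^2 + 66*n + 64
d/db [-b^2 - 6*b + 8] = -2*b - 6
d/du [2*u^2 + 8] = 4*u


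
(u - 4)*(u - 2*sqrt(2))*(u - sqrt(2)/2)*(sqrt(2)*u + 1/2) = sqrt(2)*u^4 - 4*sqrt(2)*u^3 - 9*u^3/2 + 3*sqrt(2)*u^2/4 + 18*u^2 - 3*sqrt(2)*u + u - 4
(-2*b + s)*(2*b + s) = -4*b^2 + s^2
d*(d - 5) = d^2 - 5*d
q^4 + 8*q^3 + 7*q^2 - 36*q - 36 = (q - 2)*(q + 1)*(q + 3)*(q + 6)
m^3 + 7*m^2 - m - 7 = (m - 1)*(m + 1)*(m + 7)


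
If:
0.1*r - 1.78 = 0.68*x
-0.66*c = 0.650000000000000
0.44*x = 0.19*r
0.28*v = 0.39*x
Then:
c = -0.98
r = -9.19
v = -5.53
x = -3.97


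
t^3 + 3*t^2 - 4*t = t*(t - 1)*(t + 4)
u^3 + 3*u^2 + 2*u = u*(u + 1)*(u + 2)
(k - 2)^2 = k^2 - 4*k + 4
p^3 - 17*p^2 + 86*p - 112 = (p - 8)*(p - 7)*(p - 2)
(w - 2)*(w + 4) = w^2 + 2*w - 8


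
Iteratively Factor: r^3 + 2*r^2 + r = (r + 1)*(r^2 + r) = (r + 1)^2*(r)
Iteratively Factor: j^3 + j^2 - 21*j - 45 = (j + 3)*(j^2 - 2*j - 15) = (j - 5)*(j + 3)*(j + 3)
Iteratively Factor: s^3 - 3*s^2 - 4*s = (s - 4)*(s^2 + s) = (s - 4)*(s + 1)*(s)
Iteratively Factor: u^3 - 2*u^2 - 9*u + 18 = (u - 2)*(u^2 - 9) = (u - 3)*(u - 2)*(u + 3)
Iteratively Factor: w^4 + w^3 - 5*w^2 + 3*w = (w - 1)*(w^3 + 2*w^2 - 3*w) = (w - 1)^2*(w^2 + 3*w) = w*(w - 1)^2*(w + 3)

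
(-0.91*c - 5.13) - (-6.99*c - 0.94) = 6.08*c - 4.19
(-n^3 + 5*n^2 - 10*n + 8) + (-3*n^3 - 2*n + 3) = -4*n^3 + 5*n^2 - 12*n + 11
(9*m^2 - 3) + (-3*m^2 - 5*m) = 6*m^2 - 5*m - 3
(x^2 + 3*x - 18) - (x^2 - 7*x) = 10*x - 18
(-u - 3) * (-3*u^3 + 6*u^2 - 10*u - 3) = 3*u^4 + 3*u^3 - 8*u^2 + 33*u + 9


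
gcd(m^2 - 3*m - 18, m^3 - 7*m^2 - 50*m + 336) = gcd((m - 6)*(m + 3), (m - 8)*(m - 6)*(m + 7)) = m - 6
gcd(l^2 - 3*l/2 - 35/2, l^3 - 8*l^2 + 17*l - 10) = l - 5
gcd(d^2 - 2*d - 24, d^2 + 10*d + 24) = d + 4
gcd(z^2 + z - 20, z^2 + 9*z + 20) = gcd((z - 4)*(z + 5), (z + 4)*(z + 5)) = z + 5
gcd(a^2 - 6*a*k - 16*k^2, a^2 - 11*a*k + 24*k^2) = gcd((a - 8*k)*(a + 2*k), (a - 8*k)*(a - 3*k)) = a - 8*k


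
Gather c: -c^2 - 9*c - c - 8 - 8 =-c^2 - 10*c - 16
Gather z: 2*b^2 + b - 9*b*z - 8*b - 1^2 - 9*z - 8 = 2*b^2 - 7*b + z*(-9*b - 9) - 9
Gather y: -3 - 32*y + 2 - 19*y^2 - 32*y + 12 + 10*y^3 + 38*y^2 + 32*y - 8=10*y^3 + 19*y^2 - 32*y + 3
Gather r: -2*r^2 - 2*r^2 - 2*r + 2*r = -4*r^2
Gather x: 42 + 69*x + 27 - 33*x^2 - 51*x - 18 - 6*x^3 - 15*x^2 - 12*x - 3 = -6*x^3 - 48*x^2 + 6*x + 48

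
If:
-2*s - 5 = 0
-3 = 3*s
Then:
No Solution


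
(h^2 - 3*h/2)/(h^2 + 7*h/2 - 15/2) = h/(h + 5)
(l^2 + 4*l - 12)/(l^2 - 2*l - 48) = (l - 2)/(l - 8)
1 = 1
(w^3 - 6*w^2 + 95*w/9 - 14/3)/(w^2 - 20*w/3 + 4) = (w^2 - 16*w/3 + 7)/(w - 6)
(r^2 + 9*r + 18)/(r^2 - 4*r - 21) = (r + 6)/(r - 7)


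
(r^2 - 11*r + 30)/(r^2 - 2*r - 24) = (r - 5)/(r + 4)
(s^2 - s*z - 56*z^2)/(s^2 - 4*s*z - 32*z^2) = (s + 7*z)/(s + 4*z)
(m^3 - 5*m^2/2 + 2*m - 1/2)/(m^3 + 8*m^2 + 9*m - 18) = (2*m^2 - 3*m + 1)/(2*(m^2 + 9*m + 18))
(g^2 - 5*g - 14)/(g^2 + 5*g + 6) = (g - 7)/(g + 3)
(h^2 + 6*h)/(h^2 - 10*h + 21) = h*(h + 6)/(h^2 - 10*h + 21)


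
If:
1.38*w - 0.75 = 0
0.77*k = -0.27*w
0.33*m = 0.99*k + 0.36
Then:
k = -0.19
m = 0.52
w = 0.54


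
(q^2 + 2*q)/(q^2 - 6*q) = (q + 2)/(q - 6)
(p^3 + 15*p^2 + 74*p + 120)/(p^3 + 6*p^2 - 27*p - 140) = (p^2 + 11*p + 30)/(p^2 + 2*p - 35)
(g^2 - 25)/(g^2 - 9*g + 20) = (g + 5)/(g - 4)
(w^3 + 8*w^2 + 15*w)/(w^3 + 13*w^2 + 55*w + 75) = w/(w + 5)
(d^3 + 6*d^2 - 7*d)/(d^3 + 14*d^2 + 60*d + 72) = d*(d^2 + 6*d - 7)/(d^3 + 14*d^2 + 60*d + 72)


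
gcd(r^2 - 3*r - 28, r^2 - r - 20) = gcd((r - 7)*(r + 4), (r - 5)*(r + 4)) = r + 4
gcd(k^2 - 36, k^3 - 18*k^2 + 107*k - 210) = k - 6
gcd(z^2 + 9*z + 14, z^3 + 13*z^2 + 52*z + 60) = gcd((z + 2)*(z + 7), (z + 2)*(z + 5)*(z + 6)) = z + 2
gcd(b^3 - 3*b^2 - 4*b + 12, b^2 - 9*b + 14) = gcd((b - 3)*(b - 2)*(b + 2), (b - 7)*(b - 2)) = b - 2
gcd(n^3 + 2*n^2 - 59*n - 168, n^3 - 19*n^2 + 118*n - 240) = n - 8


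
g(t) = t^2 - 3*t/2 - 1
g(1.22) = -1.34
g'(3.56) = 5.62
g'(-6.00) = -13.50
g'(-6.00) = -13.50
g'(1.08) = 0.66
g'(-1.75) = -5.00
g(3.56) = 6.33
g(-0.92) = 1.23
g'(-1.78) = -5.06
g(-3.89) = 19.97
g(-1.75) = 4.69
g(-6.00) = 44.00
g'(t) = 2*t - 3/2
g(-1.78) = 4.84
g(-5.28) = 34.80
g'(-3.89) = -9.28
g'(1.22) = 0.94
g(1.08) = -1.45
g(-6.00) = 44.00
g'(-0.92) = -3.34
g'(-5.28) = -12.06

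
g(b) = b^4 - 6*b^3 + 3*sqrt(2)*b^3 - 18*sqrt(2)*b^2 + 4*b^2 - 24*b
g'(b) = 4*b^3 - 18*b^2 + 9*sqrt(2)*b^2 - 36*sqrt(2)*b + 8*b - 24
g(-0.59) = 7.17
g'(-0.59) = -1.34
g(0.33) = -10.31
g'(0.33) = -38.59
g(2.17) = -148.90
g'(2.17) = -101.07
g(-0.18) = 3.64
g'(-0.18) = -16.47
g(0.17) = -4.71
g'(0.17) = -31.43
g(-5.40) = 630.97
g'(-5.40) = -575.87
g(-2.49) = -7.70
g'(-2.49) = -11.59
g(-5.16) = 502.93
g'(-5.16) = -492.50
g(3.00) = -231.55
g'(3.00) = -92.18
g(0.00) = 0.00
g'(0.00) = -24.00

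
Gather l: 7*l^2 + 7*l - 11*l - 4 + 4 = 7*l^2 - 4*l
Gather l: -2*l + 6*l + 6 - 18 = 4*l - 12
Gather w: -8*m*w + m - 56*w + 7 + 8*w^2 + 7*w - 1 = m + 8*w^2 + w*(-8*m - 49) + 6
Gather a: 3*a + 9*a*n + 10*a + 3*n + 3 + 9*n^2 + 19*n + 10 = a*(9*n + 13) + 9*n^2 + 22*n + 13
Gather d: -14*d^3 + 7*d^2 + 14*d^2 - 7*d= -14*d^3 + 21*d^2 - 7*d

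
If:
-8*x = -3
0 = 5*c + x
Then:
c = -3/40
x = 3/8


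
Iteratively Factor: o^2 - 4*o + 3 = (o - 3)*(o - 1)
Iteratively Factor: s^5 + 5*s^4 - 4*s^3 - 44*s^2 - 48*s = (s)*(s^4 + 5*s^3 - 4*s^2 - 44*s - 48) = s*(s + 2)*(s^3 + 3*s^2 - 10*s - 24) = s*(s - 3)*(s + 2)*(s^2 + 6*s + 8) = s*(s - 3)*(s + 2)*(s + 4)*(s + 2)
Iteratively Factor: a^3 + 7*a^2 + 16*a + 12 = (a + 2)*(a^2 + 5*a + 6) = (a + 2)*(a + 3)*(a + 2)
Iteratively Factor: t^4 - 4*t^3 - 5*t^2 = (t + 1)*(t^3 - 5*t^2) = (t - 5)*(t + 1)*(t^2) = t*(t - 5)*(t + 1)*(t)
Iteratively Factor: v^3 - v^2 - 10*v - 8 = (v - 4)*(v^2 + 3*v + 2) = (v - 4)*(v + 2)*(v + 1)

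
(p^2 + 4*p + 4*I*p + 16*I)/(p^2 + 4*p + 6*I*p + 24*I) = (p + 4*I)/(p + 6*I)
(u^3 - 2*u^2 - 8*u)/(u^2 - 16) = u*(u + 2)/(u + 4)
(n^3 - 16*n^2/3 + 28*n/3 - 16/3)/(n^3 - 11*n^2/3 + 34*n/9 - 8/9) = 3*(n - 2)/(3*n - 1)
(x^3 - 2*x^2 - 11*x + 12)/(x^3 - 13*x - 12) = (x - 1)/(x + 1)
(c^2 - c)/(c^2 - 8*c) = (c - 1)/(c - 8)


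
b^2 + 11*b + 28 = (b + 4)*(b + 7)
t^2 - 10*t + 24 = (t - 6)*(t - 4)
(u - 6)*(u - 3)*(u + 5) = u^3 - 4*u^2 - 27*u + 90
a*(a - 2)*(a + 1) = a^3 - a^2 - 2*a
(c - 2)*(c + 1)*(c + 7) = c^3 + 6*c^2 - 9*c - 14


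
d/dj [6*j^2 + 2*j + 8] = 12*j + 2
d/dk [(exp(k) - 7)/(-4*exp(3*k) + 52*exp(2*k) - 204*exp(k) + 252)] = exp(k)/(2*(exp(3*k) - 9*exp(2*k) + 27*exp(k) - 27))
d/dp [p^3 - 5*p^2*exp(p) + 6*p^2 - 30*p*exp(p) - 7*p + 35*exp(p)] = -5*p^2*exp(p) + 3*p^2 - 40*p*exp(p) + 12*p + 5*exp(p) - 7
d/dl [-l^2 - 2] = -2*l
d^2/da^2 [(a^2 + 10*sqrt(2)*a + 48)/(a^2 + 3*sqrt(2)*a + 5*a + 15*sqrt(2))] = 2*(-5*a^3 + 7*sqrt(2)*a^3 - 45*sqrt(2)*a^2 + 144*a^2 - 180*a + 432*sqrt(2)*a - 180*sqrt(2) + 1014)/(a^6 + 9*sqrt(2)*a^5 + 15*a^5 + 129*a^4 + 135*sqrt(2)*a^4 + 935*a^3 + 729*sqrt(2)*a^3 + 1935*sqrt(2)*a^2 + 4050*a^2 + 4050*sqrt(2)*a + 6750*a + 6750*sqrt(2))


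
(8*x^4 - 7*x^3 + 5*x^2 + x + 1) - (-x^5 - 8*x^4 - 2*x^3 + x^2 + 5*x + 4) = x^5 + 16*x^4 - 5*x^3 + 4*x^2 - 4*x - 3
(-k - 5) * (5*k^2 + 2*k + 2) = -5*k^3 - 27*k^2 - 12*k - 10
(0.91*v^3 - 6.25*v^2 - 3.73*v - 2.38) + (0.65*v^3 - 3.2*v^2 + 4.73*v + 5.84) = 1.56*v^3 - 9.45*v^2 + 1.0*v + 3.46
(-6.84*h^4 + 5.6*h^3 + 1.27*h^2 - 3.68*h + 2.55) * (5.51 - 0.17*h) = 1.1628*h^5 - 38.6404*h^4 + 30.6401*h^3 + 7.6233*h^2 - 20.7103*h + 14.0505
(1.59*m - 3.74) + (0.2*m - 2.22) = 1.79*m - 5.96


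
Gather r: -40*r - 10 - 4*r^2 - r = -4*r^2 - 41*r - 10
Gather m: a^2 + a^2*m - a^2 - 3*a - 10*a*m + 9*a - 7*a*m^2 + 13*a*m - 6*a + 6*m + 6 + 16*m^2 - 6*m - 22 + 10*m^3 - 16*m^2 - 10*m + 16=-7*a*m^2 + 10*m^3 + m*(a^2 + 3*a - 10)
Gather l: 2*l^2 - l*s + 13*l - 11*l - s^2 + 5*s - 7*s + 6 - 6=2*l^2 + l*(2 - s) - s^2 - 2*s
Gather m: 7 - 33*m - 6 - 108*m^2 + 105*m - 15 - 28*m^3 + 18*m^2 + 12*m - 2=-28*m^3 - 90*m^2 + 84*m - 16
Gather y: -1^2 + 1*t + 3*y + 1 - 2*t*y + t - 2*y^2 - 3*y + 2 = -2*t*y + 2*t - 2*y^2 + 2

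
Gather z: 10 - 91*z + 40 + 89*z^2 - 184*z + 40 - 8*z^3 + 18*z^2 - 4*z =-8*z^3 + 107*z^2 - 279*z + 90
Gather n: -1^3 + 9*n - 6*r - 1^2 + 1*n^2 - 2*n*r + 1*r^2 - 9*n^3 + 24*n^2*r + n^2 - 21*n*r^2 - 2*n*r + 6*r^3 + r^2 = -9*n^3 + n^2*(24*r + 2) + n*(-21*r^2 - 4*r + 9) + 6*r^3 + 2*r^2 - 6*r - 2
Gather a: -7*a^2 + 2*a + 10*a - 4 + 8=-7*a^2 + 12*a + 4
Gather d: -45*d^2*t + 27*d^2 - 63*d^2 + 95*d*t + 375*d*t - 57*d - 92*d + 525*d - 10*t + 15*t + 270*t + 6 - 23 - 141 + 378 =d^2*(-45*t - 36) + d*(470*t + 376) + 275*t + 220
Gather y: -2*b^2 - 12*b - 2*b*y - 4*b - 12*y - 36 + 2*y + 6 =-2*b^2 - 16*b + y*(-2*b - 10) - 30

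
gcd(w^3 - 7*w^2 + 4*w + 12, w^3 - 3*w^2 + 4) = w^2 - w - 2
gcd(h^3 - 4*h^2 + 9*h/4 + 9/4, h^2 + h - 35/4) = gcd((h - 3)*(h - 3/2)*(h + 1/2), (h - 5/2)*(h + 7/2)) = 1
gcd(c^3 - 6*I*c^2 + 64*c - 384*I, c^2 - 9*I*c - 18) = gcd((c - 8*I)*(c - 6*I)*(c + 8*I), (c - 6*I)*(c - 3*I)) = c - 6*I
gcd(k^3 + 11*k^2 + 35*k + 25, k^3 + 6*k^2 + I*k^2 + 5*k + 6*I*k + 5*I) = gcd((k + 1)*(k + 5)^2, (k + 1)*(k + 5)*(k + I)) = k^2 + 6*k + 5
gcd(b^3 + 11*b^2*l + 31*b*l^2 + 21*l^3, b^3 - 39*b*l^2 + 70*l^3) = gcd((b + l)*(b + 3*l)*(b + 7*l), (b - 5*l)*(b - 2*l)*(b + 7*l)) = b + 7*l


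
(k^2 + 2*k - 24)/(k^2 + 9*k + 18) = (k - 4)/(k + 3)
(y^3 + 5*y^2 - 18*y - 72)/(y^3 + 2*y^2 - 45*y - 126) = (y - 4)/(y - 7)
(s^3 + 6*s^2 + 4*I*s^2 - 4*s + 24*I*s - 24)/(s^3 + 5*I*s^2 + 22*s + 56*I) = (s^2 + 2*s*(3 + I) + 12*I)/(s^2 + 3*I*s + 28)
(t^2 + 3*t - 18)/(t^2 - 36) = (t - 3)/(t - 6)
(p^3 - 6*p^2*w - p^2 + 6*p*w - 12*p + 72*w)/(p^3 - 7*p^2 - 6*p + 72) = (p - 6*w)/(p - 6)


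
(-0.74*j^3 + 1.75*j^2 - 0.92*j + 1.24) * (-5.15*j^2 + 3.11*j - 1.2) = 3.811*j^5 - 11.3139*j^4 + 11.0685*j^3 - 11.3472*j^2 + 4.9604*j - 1.488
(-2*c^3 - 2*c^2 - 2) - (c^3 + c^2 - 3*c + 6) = -3*c^3 - 3*c^2 + 3*c - 8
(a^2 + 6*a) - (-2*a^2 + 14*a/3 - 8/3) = 3*a^2 + 4*a/3 + 8/3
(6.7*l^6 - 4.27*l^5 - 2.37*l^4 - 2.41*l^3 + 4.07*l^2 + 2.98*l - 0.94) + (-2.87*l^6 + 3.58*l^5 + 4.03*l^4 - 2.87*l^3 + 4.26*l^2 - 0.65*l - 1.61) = 3.83*l^6 - 0.69*l^5 + 1.66*l^4 - 5.28*l^3 + 8.33*l^2 + 2.33*l - 2.55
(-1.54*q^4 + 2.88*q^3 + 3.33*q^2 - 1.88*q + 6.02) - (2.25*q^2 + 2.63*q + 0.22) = -1.54*q^4 + 2.88*q^3 + 1.08*q^2 - 4.51*q + 5.8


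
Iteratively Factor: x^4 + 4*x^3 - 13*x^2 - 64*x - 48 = (x + 4)*(x^3 - 13*x - 12) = (x + 1)*(x + 4)*(x^2 - x - 12) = (x + 1)*(x + 3)*(x + 4)*(x - 4)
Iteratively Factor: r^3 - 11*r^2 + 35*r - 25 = (r - 5)*(r^2 - 6*r + 5) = (r - 5)^2*(r - 1)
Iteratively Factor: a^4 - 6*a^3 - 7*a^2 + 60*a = (a - 4)*(a^3 - 2*a^2 - 15*a) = (a - 5)*(a - 4)*(a^2 + 3*a) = a*(a - 5)*(a - 4)*(a + 3)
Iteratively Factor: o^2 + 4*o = (o + 4)*(o)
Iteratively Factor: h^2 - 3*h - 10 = (h - 5)*(h + 2)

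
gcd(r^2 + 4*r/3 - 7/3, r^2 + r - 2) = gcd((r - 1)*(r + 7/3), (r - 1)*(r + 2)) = r - 1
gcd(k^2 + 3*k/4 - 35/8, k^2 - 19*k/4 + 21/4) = k - 7/4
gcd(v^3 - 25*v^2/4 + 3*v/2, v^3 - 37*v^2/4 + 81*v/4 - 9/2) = v^2 - 25*v/4 + 3/2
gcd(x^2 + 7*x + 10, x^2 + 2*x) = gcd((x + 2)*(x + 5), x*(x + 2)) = x + 2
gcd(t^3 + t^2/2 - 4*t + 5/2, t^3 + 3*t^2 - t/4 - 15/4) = t^2 + 3*t/2 - 5/2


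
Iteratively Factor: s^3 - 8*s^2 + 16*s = (s)*(s^2 - 8*s + 16) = s*(s - 4)*(s - 4)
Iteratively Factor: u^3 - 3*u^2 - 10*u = (u)*(u^2 - 3*u - 10) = u*(u - 5)*(u + 2)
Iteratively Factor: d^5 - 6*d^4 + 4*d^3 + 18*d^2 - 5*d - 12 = (d + 1)*(d^4 - 7*d^3 + 11*d^2 + 7*d - 12) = (d - 3)*(d + 1)*(d^3 - 4*d^2 - d + 4) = (d - 4)*(d - 3)*(d + 1)*(d^2 - 1) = (d - 4)*(d - 3)*(d + 1)^2*(d - 1)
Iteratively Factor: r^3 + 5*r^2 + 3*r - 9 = (r + 3)*(r^2 + 2*r - 3) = (r - 1)*(r + 3)*(r + 3)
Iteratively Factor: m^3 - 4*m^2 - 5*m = (m - 5)*(m^2 + m) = m*(m - 5)*(m + 1)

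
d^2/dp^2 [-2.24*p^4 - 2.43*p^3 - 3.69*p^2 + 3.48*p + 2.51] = -26.88*p^2 - 14.58*p - 7.38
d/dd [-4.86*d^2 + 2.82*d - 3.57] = 2.82 - 9.72*d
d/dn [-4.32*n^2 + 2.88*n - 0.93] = 2.88 - 8.64*n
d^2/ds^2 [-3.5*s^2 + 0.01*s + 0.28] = -7.00000000000000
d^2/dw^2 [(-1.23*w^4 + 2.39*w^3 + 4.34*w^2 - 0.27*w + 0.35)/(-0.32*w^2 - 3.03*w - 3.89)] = (0.251904*w^6 + 7.15564799999999*w^5 + 76.941666*w^4 + 202.499122*w^3 + 86.52807*w^2 - 221.04705*w - 143.266716)/(0.032768*w^6 + 0.930816*w^5 + 10.008672*w^4 + 50.448591*w^3 + 121.667919*w^2 + 137.550789*w + 58.863869)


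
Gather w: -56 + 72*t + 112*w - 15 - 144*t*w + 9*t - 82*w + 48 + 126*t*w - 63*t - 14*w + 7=18*t + w*(16 - 18*t) - 16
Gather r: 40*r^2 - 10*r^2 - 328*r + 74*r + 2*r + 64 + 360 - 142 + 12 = 30*r^2 - 252*r + 294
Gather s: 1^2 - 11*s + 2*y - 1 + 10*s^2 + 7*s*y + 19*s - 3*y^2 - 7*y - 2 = 10*s^2 + s*(7*y + 8) - 3*y^2 - 5*y - 2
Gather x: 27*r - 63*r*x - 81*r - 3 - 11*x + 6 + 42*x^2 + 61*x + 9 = -54*r + 42*x^2 + x*(50 - 63*r) + 12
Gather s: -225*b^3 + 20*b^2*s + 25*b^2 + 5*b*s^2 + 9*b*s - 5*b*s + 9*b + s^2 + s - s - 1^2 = -225*b^3 + 25*b^2 + 9*b + s^2*(5*b + 1) + s*(20*b^2 + 4*b) - 1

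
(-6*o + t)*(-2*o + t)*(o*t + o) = 12*o^3*t + 12*o^3 - 8*o^2*t^2 - 8*o^2*t + o*t^3 + o*t^2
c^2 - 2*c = c*(c - 2)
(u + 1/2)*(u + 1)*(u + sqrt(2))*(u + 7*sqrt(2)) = u^4 + 3*u^3/2 + 8*sqrt(2)*u^3 + 29*u^2/2 + 12*sqrt(2)*u^2 + 4*sqrt(2)*u + 21*u + 7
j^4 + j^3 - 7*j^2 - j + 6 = (j - 2)*(j - 1)*(j + 1)*(j + 3)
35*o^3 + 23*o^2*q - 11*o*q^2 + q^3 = (-7*o + q)*(-5*o + q)*(o + q)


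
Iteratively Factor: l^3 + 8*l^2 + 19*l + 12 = (l + 1)*(l^2 + 7*l + 12) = (l + 1)*(l + 4)*(l + 3)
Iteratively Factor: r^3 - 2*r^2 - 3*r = (r - 3)*(r^2 + r) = (r - 3)*(r + 1)*(r)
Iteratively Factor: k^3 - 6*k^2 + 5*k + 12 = (k + 1)*(k^2 - 7*k + 12) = (k - 4)*(k + 1)*(k - 3)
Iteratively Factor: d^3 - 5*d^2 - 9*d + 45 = (d - 3)*(d^2 - 2*d - 15) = (d - 5)*(d - 3)*(d + 3)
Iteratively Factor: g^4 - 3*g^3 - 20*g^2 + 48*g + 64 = (g + 4)*(g^3 - 7*g^2 + 8*g + 16) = (g - 4)*(g + 4)*(g^2 - 3*g - 4) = (g - 4)*(g + 1)*(g + 4)*(g - 4)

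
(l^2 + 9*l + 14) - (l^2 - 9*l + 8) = 18*l + 6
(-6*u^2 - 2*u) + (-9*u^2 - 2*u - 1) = -15*u^2 - 4*u - 1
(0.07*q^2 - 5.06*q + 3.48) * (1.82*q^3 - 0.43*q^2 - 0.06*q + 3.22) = 0.1274*q^5 - 9.2393*q^4 + 8.5052*q^3 - 0.9674*q^2 - 16.502*q + 11.2056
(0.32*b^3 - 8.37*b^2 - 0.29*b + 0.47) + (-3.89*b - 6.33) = 0.32*b^3 - 8.37*b^2 - 4.18*b - 5.86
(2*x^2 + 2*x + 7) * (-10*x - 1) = -20*x^3 - 22*x^2 - 72*x - 7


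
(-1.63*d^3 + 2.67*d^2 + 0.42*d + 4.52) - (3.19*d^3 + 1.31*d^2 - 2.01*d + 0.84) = -4.82*d^3 + 1.36*d^2 + 2.43*d + 3.68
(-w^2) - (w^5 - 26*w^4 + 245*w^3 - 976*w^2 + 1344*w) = -w^5 + 26*w^4 - 245*w^3 + 975*w^2 - 1344*w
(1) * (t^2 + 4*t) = t^2 + 4*t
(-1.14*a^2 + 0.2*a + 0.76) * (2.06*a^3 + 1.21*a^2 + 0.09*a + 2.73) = -2.3484*a^5 - 0.9674*a^4 + 1.705*a^3 - 2.1746*a^2 + 0.6144*a + 2.0748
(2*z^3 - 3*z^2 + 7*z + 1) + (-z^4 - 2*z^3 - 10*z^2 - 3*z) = -z^4 - 13*z^2 + 4*z + 1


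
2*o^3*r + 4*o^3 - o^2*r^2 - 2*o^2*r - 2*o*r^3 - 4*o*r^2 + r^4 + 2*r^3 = (-2*o + r)*(-o + r)*(o + r)*(r + 2)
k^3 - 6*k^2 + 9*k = k*(k - 3)^2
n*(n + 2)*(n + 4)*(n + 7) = n^4 + 13*n^3 + 50*n^2 + 56*n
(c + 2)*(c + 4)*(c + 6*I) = c^3 + 6*c^2 + 6*I*c^2 + 8*c + 36*I*c + 48*I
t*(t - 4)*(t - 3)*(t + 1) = t^4 - 6*t^3 + 5*t^2 + 12*t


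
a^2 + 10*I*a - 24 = (a + 4*I)*(a + 6*I)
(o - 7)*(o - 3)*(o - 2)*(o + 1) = o^4 - 11*o^3 + 29*o^2 - o - 42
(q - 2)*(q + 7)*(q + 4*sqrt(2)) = q^3 + 5*q^2 + 4*sqrt(2)*q^2 - 14*q + 20*sqrt(2)*q - 56*sqrt(2)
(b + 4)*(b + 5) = b^2 + 9*b + 20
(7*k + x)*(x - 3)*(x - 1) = 7*k*x^2 - 28*k*x + 21*k + x^3 - 4*x^2 + 3*x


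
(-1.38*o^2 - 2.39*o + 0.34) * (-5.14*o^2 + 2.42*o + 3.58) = 7.0932*o^4 + 8.945*o^3 - 12.4718*o^2 - 7.7334*o + 1.2172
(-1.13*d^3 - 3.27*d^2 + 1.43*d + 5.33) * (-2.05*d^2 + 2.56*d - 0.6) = 2.3165*d^5 + 3.8107*d^4 - 10.6247*d^3 - 5.3037*d^2 + 12.7868*d - 3.198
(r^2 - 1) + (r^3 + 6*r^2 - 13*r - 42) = r^3 + 7*r^2 - 13*r - 43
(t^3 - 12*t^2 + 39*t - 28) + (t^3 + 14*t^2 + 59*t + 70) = 2*t^3 + 2*t^2 + 98*t + 42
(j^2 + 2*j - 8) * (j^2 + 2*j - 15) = j^4 + 4*j^3 - 19*j^2 - 46*j + 120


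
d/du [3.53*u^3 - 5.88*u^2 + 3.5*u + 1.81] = 10.59*u^2 - 11.76*u + 3.5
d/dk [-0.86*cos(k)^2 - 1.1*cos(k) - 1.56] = (1.72*cos(k) + 1.1)*sin(k)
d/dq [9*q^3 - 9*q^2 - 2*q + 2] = 27*q^2 - 18*q - 2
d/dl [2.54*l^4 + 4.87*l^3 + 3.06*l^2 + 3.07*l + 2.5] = 10.16*l^3 + 14.61*l^2 + 6.12*l + 3.07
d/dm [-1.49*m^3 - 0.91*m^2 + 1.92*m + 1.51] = -4.47*m^2 - 1.82*m + 1.92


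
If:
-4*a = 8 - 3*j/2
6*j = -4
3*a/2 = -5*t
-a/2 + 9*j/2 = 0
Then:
No Solution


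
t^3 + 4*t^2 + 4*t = t*(t + 2)^2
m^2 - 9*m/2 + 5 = (m - 5/2)*(m - 2)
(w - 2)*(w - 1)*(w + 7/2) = w^3 + w^2/2 - 17*w/2 + 7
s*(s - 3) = s^2 - 3*s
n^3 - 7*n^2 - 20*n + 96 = (n - 8)*(n - 3)*(n + 4)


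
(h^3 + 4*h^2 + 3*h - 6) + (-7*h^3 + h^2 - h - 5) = -6*h^3 + 5*h^2 + 2*h - 11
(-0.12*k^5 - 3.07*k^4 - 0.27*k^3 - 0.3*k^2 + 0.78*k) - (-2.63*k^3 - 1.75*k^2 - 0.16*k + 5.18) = -0.12*k^5 - 3.07*k^4 + 2.36*k^3 + 1.45*k^2 + 0.94*k - 5.18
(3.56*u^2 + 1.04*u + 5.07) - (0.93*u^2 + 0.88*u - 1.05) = 2.63*u^2 + 0.16*u + 6.12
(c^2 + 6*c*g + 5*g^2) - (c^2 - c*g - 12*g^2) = 7*c*g + 17*g^2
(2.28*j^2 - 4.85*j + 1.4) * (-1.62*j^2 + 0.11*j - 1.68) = -3.6936*j^4 + 8.1078*j^3 - 6.6319*j^2 + 8.302*j - 2.352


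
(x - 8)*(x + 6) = x^2 - 2*x - 48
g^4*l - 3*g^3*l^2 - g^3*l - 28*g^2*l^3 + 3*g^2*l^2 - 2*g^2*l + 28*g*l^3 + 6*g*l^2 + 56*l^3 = (g - 2)*(g - 7*l)*(g + 4*l)*(g*l + l)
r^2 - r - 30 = (r - 6)*(r + 5)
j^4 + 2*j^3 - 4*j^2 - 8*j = j*(j - 2)*(j + 2)^2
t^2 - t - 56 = (t - 8)*(t + 7)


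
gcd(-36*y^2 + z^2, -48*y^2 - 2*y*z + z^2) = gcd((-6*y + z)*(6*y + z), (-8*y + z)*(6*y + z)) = 6*y + z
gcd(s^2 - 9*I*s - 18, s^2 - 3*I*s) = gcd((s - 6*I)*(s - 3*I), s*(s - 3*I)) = s - 3*I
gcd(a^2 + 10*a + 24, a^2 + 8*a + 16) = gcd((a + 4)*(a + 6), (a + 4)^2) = a + 4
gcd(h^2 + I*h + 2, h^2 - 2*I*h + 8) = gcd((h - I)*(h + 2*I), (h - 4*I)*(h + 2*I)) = h + 2*I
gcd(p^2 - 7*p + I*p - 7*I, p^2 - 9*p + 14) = p - 7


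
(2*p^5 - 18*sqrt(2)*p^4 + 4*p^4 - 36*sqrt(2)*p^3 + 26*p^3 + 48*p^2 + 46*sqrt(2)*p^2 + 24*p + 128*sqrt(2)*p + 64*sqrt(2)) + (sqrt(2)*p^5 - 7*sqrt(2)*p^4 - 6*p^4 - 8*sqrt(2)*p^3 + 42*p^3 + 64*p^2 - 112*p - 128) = sqrt(2)*p^5 + 2*p^5 - 25*sqrt(2)*p^4 - 2*p^4 - 44*sqrt(2)*p^3 + 68*p^3 + 46*sqrt(2)*p^2 + 112*p^2 - 88*p + 128*sqrt(2)*p - 128 + 64*sqrt(2)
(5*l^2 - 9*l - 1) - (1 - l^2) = 6*l^2 - 9*l - 2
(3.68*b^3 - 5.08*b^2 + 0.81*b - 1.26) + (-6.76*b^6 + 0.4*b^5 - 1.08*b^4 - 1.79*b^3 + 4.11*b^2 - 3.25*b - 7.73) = -6.76*b^6 + 0.4*b^5 - 1.08*b^4 + 1.89*b^3 - 0.97*b^2 - 2.44*b - 8.99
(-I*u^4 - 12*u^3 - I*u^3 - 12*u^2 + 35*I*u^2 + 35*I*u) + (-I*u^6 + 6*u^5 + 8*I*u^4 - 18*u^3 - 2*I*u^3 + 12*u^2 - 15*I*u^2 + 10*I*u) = -I*u^6 + 6*u^5 + 7*I*u^4 - 30*u^3 - 3*I*u^3 + 20*I*u^2 + 45*I*u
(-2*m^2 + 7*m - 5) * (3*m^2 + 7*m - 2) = -6*m^4 + 7*m^3 + 38*m^2 - 49*m + 10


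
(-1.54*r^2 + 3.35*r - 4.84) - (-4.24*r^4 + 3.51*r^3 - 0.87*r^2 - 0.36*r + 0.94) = 4.24*r^4 - 3.51*r^3 - 0.67*r^2 + 3.71*r - 5.78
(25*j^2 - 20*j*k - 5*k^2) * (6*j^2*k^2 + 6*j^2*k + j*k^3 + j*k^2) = 150*j^4*k^2 + 150*j^4*k - 95*j^3*k^3 - 95*j^3*k^2 - 50*j^2*k^4 - 50*j^2*k^3 - 5*j*k^5 - 5*j*k^4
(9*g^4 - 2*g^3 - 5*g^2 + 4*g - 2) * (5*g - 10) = 45*g^5 - 100*g^4 - 5*g^3 + 70*g^2 - 50*g + 20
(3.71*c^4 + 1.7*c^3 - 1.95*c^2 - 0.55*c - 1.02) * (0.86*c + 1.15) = 3.1906*c^5 + 5.7285*c^4 + 0.278*c^3 - 2.7155*c^2 - 1.5097*c - 1.173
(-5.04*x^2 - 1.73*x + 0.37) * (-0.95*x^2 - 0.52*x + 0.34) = 4.788*x^4 + 4.2643*x^3 - 1.1655*x^2 - 0.7806*x + 0.1258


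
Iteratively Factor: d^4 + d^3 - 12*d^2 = (d)*(d^3 + d^2 - 12*d) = d*(d - 3)*(d^2 + 4*d) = d*(d - 3)*(d + 4)*(d)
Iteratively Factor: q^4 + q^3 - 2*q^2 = (q + 2)*(q^3 - q^2) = (q - 1)*(q + 2)*(q^2) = q*(q - 1)*(q + 2)*(q)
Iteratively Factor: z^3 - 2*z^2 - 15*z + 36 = (z + 4)*(z^2 - 6*z + 9) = (z - 3)*(z + 4)*(z - 3)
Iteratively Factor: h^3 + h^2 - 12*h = (h - 3)*(h^2 + 4*h) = (h - 3)*(h + 4)*(h)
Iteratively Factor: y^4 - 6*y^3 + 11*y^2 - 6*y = (y - 3)*(y^3 - 3*y^2 + 2*y) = (y - 3)*(y - 2)*(y^2 - y) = y*(y - 3)*(y - 2)*(y - 1)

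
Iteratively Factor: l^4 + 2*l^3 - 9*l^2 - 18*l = (l + 2)*(l^3 - 9*l) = (l + 2)*(l + 3)*(l^2 - 3*l) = (l - 3)*(l + 2)*(l + 3)*(l)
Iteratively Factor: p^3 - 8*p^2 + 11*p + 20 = (p - 4)*(p^2 - 4*p - 5) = (p - 4)*(p + 1)*(p - 5)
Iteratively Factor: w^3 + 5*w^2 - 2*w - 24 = (w + 4)*(w^2 + w - 6) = (w - 2)*(w + 4)*(w + 3)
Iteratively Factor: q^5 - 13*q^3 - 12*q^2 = (q + 1)*(q^4 - q^3 - 12*q^2) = q*(q + 1)*(q^3 - q^2 - 12*q) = q^2*(q + 1)*(q^2 - q - 12) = q^2*(q + 1)*(q + 3)*(q - 4)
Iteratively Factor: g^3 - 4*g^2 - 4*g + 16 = (g + 2)*(g^2 - 6*g + 8) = (g - 2)*(g + 2)*(g - 4)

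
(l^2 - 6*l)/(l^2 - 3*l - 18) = l/(l + 3)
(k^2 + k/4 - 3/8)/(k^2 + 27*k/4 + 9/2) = (k - 1/2)/(k + 6)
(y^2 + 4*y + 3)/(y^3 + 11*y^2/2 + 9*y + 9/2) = 2/(2*y + 3)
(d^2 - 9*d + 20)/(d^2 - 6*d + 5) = (d - 4)/(d - 1)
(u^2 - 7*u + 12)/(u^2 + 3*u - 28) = (u - 3)/(u + 7)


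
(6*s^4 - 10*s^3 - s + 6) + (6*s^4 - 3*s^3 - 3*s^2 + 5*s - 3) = 12*s^4 - 13*s^3 - 3*s^2 + 4*s + 3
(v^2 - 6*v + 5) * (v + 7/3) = v^3 - 11*v^2/3 - 9*v + 35/3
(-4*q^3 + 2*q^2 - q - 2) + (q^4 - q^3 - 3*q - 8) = q^4 - 5*q^3 + 2*q^2 - 4*q - 10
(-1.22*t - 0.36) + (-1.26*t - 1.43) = -2.48*t - 1.79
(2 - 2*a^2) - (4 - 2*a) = -2*a^2 + 2*a - 2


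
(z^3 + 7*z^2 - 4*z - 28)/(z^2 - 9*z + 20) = (z^3 + 7*z^2 - 4*z - 28)/(z^2 - 9*z + 20)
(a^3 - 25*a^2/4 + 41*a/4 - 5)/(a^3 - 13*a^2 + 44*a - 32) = (a - 5/4)/(a - 8)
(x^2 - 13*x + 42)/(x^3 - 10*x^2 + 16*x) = (x^2 - 13*x + 42)/(x*(x^2 - 10*x + 16))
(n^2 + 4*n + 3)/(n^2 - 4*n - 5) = (n + 3)/(n - 5)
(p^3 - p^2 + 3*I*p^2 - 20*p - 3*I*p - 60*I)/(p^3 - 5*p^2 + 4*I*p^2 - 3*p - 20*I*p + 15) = (p + 4)/(p + I)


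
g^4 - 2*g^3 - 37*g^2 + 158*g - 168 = (g - 4)*(g - 3)*(g - 2)*(g + 7)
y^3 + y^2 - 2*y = y*(y - 1)*(y + 2)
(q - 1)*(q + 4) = q^2 + 3*q - 4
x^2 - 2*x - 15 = (x - 5)*(x + 3)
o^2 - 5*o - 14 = (o - 7)*(o + 2)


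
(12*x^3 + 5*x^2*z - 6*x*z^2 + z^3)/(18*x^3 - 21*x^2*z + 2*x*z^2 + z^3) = (4*x^2 + 3*x*z - z^2)/(6*x^2 - 5*x*z - z^2)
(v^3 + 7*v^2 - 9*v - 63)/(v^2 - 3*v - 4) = (-v^3 - 7*v^2 + 9*v + 63)/(-v^2 + 3*v + 4)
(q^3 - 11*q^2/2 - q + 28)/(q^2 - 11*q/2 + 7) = (q^2 - 2*q - 8)/(q - 2)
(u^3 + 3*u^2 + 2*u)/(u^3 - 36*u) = (u^2 + 3*u + 2)/(u^2 - 36)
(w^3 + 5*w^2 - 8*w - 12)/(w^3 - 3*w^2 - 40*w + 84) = (w + 1)/(w - 7)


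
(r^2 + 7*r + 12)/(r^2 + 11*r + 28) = (r + 3)/(r + 7)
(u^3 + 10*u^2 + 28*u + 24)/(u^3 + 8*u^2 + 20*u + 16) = (u + 6)/(u + 4)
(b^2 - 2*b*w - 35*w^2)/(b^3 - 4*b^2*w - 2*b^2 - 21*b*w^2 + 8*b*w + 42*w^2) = (b + 5*w)/(b^2 + 3*b*w - 2*b - 6*w)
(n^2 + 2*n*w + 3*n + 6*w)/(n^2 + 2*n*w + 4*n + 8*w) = (n + 3)/(n + 4)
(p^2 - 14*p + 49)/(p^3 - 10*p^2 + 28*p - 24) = (p^2 - 14*p + 49)/(p^3 - 10*p^2 + 28*p - 24)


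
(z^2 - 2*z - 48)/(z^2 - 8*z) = (z + 6)/z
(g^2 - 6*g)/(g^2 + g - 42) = g/(g + 7)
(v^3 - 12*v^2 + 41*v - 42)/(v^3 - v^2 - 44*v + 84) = (v^2 - 10*v + 21)/(v^2 + v - 42)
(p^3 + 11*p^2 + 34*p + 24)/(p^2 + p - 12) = (p^2 + 7*p + 6)/(p - 3)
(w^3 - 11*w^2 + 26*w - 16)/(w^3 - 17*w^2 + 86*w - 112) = (w - 1)/(w - 7)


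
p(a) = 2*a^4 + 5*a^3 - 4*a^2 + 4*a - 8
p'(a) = 8*a^3 + 15*a^2 - 8*a + 4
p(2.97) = 255.20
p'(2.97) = 322.14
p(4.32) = 1034.31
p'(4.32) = 894.35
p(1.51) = 16.53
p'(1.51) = 53.67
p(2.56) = 145.81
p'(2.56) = 216.04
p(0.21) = -7.29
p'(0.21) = 3.06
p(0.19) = -7.35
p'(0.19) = 3.08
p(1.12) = 1.63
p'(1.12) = 25.10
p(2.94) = 245.67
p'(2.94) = 313.43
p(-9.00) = 9109.00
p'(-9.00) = -4541.00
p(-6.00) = 1336.00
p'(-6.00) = -1136.00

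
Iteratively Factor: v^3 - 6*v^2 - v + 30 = (v + 2)*(v^2 - 8*v + 15) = (v - 5)*(v + 2)*(v - 3)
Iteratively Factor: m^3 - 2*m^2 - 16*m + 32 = (m - 4)*(m^2 + 2*m - 8) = (m - 4)*(m + 4)*(m - 2)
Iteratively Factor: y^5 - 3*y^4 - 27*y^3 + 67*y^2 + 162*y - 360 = (y + 3)*(y^4 - 6*y^3 - 9*y^2 + 94*y - 120) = (y - 2)*(y + 3)*(y^3 - 4*y^2 - 17*y + 60) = (y - 5)*(y - 2)*(y + 3)*(y^2 + y - 12) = (y - 5)*(y - 2)*(y + 3)*(y + 4)*(y - 3)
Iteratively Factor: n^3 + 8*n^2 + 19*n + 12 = (n + 3)*(n^2 + 5*n + 4) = (n + 3)*(n + 4)*(n + 1)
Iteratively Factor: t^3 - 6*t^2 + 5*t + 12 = (t + 1)*(t^2 - 7*t + 12) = (t - 3)*(t + 1)*(t - 4)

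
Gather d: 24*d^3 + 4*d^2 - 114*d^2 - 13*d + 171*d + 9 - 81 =24*d^3 - 110*d^2 + 158*d - 72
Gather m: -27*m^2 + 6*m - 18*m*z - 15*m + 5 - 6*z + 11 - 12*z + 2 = -27*m^2 + m*(-18*z - 9) - 18*z + 18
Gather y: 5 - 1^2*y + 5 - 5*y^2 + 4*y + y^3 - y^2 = y^3 - 6*y^2 + 3*y + 10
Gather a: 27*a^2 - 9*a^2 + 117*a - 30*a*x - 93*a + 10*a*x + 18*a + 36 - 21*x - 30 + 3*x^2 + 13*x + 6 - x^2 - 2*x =18*a^2 + a*(42 - 20*x) + 2*x^2 - 10*x + 12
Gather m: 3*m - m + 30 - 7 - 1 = 2*m + 22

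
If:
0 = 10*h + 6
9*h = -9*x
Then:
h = -3/5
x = 3/5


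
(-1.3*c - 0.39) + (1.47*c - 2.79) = 0.17*c - 3.18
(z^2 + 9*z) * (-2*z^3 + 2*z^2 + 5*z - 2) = -2*z^5 - 16*z^4 + 23*z^3 + 43*z^2 - 18*z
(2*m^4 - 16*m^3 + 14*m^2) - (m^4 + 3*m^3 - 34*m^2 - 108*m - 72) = m^4 - 19*m^3 + 48*m^2 + 108*m + 72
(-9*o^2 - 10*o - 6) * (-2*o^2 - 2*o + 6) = 18*o^4 + 38*o^3 - 22*o^2 - 48*o - 36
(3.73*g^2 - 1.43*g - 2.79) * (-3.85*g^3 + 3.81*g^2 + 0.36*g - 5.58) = -14.3605*g^5 + 19.7168*g^4 + 6.636*g^3 - 31.9581*g^2 + 6.975*g + 15.5682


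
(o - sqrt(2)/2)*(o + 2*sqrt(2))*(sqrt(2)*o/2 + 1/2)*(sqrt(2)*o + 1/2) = o^4 + 9*sqrt(2)*o^3/4 + o^2/2 - 9*sqrt(2)*o/8 - 1/2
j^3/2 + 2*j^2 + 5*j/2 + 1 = (j/2 + 1)*(j + 1)^2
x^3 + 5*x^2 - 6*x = x*(x - 1)*(x + 6)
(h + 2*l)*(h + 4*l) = h^2 + 6*h*l + 8*l^2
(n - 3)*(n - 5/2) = n^2 - 11*n/2 + 15/2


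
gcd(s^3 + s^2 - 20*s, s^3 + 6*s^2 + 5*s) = s^2 + 5*s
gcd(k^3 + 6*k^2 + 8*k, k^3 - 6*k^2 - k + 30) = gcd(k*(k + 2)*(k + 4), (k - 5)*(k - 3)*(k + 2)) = k + 2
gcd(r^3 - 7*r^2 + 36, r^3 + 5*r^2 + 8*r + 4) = r + 2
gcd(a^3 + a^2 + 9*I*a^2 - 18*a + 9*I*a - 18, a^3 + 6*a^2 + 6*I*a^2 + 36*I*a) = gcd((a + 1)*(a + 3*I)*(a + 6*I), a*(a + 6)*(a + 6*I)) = a + 6*I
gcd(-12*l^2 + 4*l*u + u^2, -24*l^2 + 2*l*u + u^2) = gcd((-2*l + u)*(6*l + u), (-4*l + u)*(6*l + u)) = 6*l + u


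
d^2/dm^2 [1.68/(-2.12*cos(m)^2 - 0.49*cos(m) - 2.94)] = (30.202368*(1 - cos(m)^2)^2 + 5.235552*cos(m)^3 - 26.379864*cos(m)^2 - 12.891312*cos(m) - 10.066896)/(2.12*cos(m)^2 + 0.49*cos(m) + 2.94)^3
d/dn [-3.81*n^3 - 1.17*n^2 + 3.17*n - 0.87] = -11.43*n^2 - 2.34*n + 3.17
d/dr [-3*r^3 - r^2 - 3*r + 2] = -9*r^2 - 2*r - 3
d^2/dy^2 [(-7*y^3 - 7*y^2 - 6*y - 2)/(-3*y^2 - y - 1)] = 2*(19*y^3 + 12*y^2 - 15*y - 3)/(27*y^6 + 27*y^5 + 36*y^4 + 19*y^3 + 12*y^2 + 3*y + 1)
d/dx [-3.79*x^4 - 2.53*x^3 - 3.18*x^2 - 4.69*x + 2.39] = -15.16*x^3 - 7.59*x^2 - 6.36*x - 4.69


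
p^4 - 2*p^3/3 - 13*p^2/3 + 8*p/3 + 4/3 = (p - 2)*(p - 1)*(p + 1/3)*(p + 2)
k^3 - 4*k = k*(k - 2)*(k + 2)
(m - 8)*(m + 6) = m^2 - 2*m - 48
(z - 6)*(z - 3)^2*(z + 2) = z^4 - 10*z^3 + 21*z^2 + 36*z - 108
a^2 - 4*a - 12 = (a - 6)*(a + 2)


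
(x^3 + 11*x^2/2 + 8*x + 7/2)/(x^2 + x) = x + 9/2 + 7/(2*x)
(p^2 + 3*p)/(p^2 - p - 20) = p*(p + 3)/(p^2 - p - 20)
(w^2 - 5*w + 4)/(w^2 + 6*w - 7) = (w - 4)/(w + 7)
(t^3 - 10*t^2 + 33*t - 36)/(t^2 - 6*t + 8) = (t^2 - 6*t + 9)/(t - 2)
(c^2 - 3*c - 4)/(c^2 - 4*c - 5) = (c - 4)/(c - 5)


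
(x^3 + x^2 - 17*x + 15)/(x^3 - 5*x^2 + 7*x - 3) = (x + 5)/(x - 1)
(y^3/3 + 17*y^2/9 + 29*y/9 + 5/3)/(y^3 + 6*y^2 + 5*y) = (3*y^2 + 14*y + 15)/(9*y*(y + 5))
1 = 1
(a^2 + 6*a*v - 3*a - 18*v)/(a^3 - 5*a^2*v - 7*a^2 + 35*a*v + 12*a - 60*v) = (-a - 6*v)/(-a^2 + 5*a*v + 4*a - 20*v)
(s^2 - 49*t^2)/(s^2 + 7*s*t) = (s - 7*t)/s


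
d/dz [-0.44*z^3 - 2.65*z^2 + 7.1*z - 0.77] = -1.32*z^2 - 5.3*z + 7.1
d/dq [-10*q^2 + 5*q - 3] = 5 - 20*q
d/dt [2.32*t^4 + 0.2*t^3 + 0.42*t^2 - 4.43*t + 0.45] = 9.28*t^3 + 0.6*t^2 + 0.84*t - 4.43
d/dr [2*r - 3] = 2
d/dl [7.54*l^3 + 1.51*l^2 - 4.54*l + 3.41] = 22.62*l^2 + 3.02*l - 4.54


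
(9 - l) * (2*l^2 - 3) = -2*l^3 + 18*l^2 + 3*l - 27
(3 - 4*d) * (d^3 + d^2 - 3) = -4*d^4 - d^3 + 3*d^2 + 12*d - 9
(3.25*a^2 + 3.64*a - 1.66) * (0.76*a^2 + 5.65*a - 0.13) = 2.47*a^4 + 21.1289*a^3 + 18.8819*a^2 - 9.8522*a + 0.2158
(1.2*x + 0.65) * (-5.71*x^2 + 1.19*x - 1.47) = -6.852*x^3 - 2.2835*x^2 - 0.9905*x - 0.9555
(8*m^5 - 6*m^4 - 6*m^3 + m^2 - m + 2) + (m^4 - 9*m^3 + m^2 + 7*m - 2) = 8*m^5 - 5*m^4 - 15*m^3 + 2*m^2 + 6*m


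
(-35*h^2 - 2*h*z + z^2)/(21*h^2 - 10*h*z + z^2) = (5*h + z)/(-3*h + z)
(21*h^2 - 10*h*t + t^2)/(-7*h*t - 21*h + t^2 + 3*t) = (-3*h + t)/(t + 3)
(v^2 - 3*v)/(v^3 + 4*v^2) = (v - 3)/(v*(v + 4))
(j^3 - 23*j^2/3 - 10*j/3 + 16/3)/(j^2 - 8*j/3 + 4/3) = (j^2 - 7*j - 8)/(j - 2)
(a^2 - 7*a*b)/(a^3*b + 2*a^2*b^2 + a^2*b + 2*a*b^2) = (a - 7*b)/(b*(a^2 + 2*a*b + a + 2*b))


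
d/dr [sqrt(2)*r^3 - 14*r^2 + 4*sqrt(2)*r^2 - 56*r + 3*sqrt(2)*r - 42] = 3*sqrt(2)*r^2 - 28*r + 8*sqrt(2)*r - 56 + 3*sqrt(2)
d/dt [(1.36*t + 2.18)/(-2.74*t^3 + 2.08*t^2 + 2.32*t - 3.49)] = (7.4528*t^3 + 15.0908*t^2 - 9.0688*t - 9.804)/(7.5076*t^6 - 11.3984*t^5 - 8.3872*t^4 + 28.7764*t^3 - 9.136*t^2 - 16.1936*t + 12.1801)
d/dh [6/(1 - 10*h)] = 60/(10*h - 1)^2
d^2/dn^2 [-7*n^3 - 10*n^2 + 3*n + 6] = -42*n - 20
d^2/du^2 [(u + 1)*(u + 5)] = 2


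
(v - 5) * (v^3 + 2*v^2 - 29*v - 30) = v^4 - 3*v^3 - 39*v^2 + 115*v + 150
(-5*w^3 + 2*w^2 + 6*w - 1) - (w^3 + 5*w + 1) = -6*w^3 + 2*w^2 + w - 2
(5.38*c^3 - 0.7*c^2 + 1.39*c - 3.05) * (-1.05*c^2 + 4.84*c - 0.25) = -5.649*c^5 + 26.7742*c^4 - 6.1925*c^3 + 10.1051*c^2 - 15.1095*c + 0.7625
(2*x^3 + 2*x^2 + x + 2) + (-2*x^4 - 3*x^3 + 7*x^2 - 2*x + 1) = -2*x^4 - x^3 + 9*x^2 - x + 3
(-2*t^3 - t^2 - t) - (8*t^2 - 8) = -2*t^3 - 9*t^2 - t + 8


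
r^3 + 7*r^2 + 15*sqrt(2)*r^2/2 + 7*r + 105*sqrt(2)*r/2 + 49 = (r + 7)*(r + sqrt(2)/2)*(r + 7*sqrt(2))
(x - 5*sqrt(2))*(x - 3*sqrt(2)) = x^2 - 8*sqrt(2)*x + 30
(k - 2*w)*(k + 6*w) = k^2 + 4*k*w - 12*w^2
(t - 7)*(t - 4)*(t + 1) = t^3 - 10*t^2 + 17*t + 28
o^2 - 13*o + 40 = (o - 8)*(o - 5)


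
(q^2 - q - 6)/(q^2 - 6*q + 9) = (q + 2)/(q - 3)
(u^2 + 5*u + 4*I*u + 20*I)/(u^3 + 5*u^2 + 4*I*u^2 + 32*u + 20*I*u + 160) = (u + 4*I)/(u^2 + 4*I*u + 32)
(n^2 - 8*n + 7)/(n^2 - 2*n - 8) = (-n^2 + 8*n - 7)/(-n^2 + 2*n + 8)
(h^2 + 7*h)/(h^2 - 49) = h/(h - 7)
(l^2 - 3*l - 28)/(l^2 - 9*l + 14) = (l + 4)/(l - 2)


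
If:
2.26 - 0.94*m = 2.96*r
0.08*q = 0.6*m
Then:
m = 2.40425531914894 - 3.14893617021277*r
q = 18.031914893617 - 23.6170212765957*r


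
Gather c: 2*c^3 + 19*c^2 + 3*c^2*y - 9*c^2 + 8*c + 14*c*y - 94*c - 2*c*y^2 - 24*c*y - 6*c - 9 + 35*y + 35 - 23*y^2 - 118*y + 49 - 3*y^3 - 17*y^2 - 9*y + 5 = 2*c^3 + c^2*(3*y + 10) + c*(-2*y^2 - 10*y - 92) - 3*y^3 - 40*y^2 - 92*y + 80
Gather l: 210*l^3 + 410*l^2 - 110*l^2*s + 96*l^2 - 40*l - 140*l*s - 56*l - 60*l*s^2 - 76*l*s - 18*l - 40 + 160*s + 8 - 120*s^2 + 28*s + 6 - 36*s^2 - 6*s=210*l^3 + l^2*(506 - 110*s) + l*(-60*s^2 - 216*s - 114) - 156*s^2 + 182*s - 26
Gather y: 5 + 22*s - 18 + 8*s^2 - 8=8*s^2 + 22*s - 21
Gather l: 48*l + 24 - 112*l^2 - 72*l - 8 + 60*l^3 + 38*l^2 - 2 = 60*l^3 - 74*l^2 - 24*l + 14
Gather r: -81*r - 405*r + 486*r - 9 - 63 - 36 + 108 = 0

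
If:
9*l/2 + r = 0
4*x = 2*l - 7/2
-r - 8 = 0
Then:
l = 16/9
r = -8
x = 1/72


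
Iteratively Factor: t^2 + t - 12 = (t + 4)*(t - 3)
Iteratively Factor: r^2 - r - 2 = (r + 1)*(r - 2)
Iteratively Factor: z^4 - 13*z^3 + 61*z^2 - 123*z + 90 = (z - 3)*(z^3 - 10*z^2 + 31*z - 30) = (z - 3)^2*(z^2 - 7*z + 10) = (z - 3)^2*(z - 2)*(z - 5)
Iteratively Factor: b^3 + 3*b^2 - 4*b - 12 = (b - 2)*(b^2 + 5*b + 6) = (b - 2)*(b + 2)*(b + 3)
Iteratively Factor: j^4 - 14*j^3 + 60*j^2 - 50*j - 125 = (j - 5)*(j^3 - 9*j^2 + 15*j + 25) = (j - 5)^2*(j^2 - 4*j - 5) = (j - 5)^3*(j + 1)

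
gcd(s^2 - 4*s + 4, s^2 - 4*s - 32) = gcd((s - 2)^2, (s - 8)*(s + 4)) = 1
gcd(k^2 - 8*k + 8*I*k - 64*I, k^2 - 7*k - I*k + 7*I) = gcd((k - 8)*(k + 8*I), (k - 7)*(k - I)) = 1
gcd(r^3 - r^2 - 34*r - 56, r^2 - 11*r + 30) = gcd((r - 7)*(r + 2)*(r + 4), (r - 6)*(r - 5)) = 1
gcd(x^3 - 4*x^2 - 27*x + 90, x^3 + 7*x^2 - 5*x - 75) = x^2 + 2*x - 15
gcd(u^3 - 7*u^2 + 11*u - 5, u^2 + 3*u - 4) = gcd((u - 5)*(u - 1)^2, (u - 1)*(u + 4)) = u - 1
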